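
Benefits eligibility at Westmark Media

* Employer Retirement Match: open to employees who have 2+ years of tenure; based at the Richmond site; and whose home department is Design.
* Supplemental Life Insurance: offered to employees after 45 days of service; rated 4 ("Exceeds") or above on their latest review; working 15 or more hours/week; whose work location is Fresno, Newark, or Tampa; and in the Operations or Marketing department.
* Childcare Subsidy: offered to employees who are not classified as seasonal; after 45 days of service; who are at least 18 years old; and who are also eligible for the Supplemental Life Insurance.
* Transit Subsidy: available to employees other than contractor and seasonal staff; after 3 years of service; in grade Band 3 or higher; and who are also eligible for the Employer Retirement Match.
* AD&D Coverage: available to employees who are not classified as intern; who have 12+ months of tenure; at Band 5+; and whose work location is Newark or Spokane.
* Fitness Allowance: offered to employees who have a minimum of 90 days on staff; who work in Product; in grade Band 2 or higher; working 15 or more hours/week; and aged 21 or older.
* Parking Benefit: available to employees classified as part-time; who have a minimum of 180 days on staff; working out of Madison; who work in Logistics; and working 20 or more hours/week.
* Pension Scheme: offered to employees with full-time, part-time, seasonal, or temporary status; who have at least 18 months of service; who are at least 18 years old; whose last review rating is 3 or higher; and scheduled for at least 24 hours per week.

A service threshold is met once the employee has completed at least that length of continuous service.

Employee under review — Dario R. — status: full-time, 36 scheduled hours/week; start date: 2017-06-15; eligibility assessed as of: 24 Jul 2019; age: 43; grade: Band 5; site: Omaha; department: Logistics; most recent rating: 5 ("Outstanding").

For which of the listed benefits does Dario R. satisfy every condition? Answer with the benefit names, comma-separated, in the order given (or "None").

Pension Scheme

Service from 2017-06-15 to 24 Jul 2019: 769 days.
Employer Retirement Match — service 769 days ≥ 2 years (≈730 days) ✓; site Omaha ✗ (not Richmond) → not eligible.
Supplemental Life Insurance — service 769 days ≥ 45 days ✓; rating 5 ≥ 4 ✓; 36 hrs/wk ≥ 15 ✓; site Omaha ✗ (not Fresno, Newark, or Tampa) → not eligible.
Childcare Subsidy — status full-time ✓ (not excluded); service 769 days ≥ 45 days ✓; age 43 ≥ 18 ✓; not eligible for Supplemental Life Insurance ✗ → not eligible.
Transit Subsidy — status full-time ✓ (not excluded); service 769 days < 3 years (≈1095 days) ✗ → not eligible.
AD&D Coverage — status full-time ✓ (not excluded); service 769 days ≥ 12 months (≈360 days) ✓; grade Band 5 ≥ Band 5 ✓; site Omaha ✗ (not Newark or Spokane) → not eligible.
Fitness Allowance — service 769 days ≥ 90 days ✓; dept Logistics ✗ → not eligible.
Parking Benefit — status full-time ✗ (requires part-time) → not eligible.
Pension Scheme — status full-time ✓; service 769 days ≥ 18 months (≈540 days) ✓; age 43 ≥ 18 ✓; rating 5 ≥ 3 ✓; 36 hrs/wk ≥ 24 ✓ → eligible.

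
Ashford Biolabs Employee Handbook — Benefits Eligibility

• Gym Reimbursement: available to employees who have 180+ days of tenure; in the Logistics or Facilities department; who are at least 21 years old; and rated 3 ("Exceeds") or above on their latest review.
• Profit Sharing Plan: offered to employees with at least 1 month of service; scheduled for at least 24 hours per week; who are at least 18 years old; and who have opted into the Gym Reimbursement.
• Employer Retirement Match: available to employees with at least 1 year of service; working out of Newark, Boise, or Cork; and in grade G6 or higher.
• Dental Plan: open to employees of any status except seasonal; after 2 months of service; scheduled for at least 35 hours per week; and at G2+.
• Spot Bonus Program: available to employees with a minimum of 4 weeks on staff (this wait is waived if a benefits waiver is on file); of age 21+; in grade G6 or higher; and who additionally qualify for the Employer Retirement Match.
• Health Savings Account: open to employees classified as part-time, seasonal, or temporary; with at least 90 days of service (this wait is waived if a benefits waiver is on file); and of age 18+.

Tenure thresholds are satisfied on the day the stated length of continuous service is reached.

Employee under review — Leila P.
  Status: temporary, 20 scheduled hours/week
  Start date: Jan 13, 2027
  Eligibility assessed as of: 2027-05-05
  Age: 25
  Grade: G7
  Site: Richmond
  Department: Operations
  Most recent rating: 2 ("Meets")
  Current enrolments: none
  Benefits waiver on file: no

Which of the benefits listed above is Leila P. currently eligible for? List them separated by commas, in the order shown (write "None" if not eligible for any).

Service from Jan 13, 2027 to 2027-05-05: 112 days.
Gym Reimbursement — service 112 days < 180 days ✗ → not eligible.
Profit Sharing Plan — service 112 days ≥ 1 month (≈30 days) ✓; 20 hrs/wk < 24 ✗ → not eligible.
Employer Retirement Match — service 112 days < 1 year (≈365 days) ✗ → not eligible.
Dental Plan — status temporary ✓ (not excluded); service 112 days ≥ 2 months (≈60 days) ✓; 20 hrs/wk < 35 ✗ → not eligible.
Spot Bonus Program — no waiver, service 112 days ≥ 4 weeks (≈28 days) ✓; age 25 ≥ 21 ✓; grade G7 ≥ G6 ✓; not eligible for Employer Retirement Match ✗ → not eligible.
Health Savings Account — status temporary ✓; no waiver, service 112 days ≥ 90 days ✓; age 25 ≥ 18 ✓ → eligible.

Health Savings Account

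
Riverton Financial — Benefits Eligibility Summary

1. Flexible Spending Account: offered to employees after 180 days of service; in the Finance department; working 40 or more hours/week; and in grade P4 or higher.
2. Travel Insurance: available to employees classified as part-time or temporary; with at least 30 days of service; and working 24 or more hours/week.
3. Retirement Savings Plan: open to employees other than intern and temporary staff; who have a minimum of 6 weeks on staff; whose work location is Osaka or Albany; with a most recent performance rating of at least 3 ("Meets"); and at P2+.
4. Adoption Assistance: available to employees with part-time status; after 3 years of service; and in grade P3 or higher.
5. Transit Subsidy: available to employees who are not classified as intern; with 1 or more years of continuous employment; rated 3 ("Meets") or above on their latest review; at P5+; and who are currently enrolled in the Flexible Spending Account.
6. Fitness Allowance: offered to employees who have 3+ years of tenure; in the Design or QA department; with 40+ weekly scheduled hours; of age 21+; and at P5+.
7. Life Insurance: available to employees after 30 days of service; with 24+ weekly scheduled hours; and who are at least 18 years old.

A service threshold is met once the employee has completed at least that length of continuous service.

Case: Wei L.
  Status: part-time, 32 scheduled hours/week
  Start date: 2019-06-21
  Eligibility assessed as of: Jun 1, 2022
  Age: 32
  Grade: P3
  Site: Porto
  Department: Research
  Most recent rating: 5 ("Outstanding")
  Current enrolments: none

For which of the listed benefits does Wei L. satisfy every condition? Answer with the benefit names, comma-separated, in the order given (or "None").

Service from 2019-06-21 to Jun 1, 2022: 1076 days.
Flexible Spending Account — service 1076 days ≥ 180 days ✓; dept Research ✗ → not eligible.
Travel Insurance — status part-time ✓; service 1076 days ≥ 30 days ✓; 32 hrs/wk ≥ 24 ✓ → eligible.
Retirement Savings Plan — status part-time ✓ (not excluded); service 1076 days ≥ 6 weeks (≈42 days) ✓; site Porto ✗ (not Osaka or Albany) → not eligible.
Adoption Assistance — status part-time ✓; service 1076 days < 3 years (≈1095 days) ✗ → not eligible.
Transit Subsidy — status part-time ✓ (not excluded); service 1076 days ≥ 1 year (≈365 days) ✓; rating 5 ≥ 3 ✓; grade P3 < P5 ✗ → not eligible.
Fitness Allowance — service 1076 days < 3 years (≈1095 days) ✗ → not eligible.
Life Insurance — service 1076 days ≥ 30 days ✓; 32 hrs/wk ≥ 24 ✓; age 32 ≥ 18 ✓ → eligible.

Travel Insurance, Life Insurance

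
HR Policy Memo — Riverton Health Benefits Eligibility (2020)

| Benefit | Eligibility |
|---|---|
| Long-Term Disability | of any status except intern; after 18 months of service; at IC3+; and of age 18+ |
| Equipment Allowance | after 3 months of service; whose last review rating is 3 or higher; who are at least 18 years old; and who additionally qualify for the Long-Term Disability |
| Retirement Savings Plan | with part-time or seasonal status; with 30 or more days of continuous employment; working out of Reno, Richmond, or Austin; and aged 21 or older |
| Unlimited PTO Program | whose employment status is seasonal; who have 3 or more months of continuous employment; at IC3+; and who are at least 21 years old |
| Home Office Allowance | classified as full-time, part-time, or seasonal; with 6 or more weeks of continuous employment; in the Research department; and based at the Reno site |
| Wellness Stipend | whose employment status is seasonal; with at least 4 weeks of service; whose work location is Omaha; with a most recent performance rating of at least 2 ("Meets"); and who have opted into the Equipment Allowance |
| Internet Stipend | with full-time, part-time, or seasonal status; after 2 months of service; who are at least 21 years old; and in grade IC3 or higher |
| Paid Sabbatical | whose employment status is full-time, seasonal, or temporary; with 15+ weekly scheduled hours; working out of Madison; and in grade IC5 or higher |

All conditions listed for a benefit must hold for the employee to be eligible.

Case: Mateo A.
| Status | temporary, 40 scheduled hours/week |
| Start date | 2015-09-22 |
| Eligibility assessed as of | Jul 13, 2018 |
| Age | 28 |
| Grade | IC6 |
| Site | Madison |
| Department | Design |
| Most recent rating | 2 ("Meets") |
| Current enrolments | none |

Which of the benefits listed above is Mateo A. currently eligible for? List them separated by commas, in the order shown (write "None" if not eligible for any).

Long-Term Disability, Paid Sabbatical

Service from 2015-09-22 to Jul 13, 2018: 1025 days.
Long-Term Disability — status temporary ✓ (not excluded); service 1025 days ≥ 18 months (≈540 days) ✓; grade IC6 ≥ IC3 ✓; age 28 ≥ 18 ✓ → eligible.
Equipment Allowance — service 1025 days ≥ 3 months (≈90 days) ✓; rating 2 < 3 ✗ → not eligible.
Retirement Savings Plan — status temporary ✗ (requires part-time or seasonal) → not eligible.
Unlimited PTO Program — status temporary ✗ (requires seasonal) → not eligible.
Home Office Allowance — status temporary ✗ (requires full-time, part-time, or seasonal) → not eligible.
Wellness Stipend — status temporary ✗ (requires seasonal) → not eligible.
Internet Stipend — status temporary ✗ (requires full-time, part-time, or seasonal) → not eligible.
Paid Sabbatical — status temporary ✓; 40 hrs/wk ≥ 15 ✓; site Madison ✓; grade IC6 ≥ IC5 ✓ → eligible.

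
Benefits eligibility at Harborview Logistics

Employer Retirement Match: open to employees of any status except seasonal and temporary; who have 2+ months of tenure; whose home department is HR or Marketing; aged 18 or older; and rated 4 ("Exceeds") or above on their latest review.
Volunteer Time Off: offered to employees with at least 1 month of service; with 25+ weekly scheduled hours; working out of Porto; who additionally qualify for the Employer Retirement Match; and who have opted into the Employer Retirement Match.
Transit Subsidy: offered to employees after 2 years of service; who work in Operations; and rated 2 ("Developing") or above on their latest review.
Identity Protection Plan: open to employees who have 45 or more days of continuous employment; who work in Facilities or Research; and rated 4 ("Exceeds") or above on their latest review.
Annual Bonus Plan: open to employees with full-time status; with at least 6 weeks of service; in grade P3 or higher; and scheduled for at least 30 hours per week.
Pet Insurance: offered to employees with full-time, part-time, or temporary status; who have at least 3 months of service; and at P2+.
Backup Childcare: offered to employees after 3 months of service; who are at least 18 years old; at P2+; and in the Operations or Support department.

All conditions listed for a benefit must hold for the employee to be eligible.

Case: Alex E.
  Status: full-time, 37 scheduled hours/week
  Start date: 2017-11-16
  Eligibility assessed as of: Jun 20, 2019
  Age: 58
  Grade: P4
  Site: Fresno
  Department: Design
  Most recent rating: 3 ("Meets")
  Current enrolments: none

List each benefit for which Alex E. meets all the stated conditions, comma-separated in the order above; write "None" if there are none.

Service from 2017-11-16 to Jun 20, 2019: 581 days.
Employer Retirement Match — status full-time ✓ (not excluded); service 581 days ≥ 2 months (≈60 days) ✓; dept Design ✗ → not eligible.
Volunteer Time Off — service 581 days ≥ 1 month (≈30 days) ✓; 37 hrs/wk ≥ 25 ✓; site Fresno ✗ (not Porto) → not eligible.
Transit Subsidy — service 581 days < 2 years (≈730 days) ✗ → not eligible.
Identity Protection Plan — service 581 days ≥ 45 days ✓; dept Design ✗ → not eligible.
Annual Bonus Plan — status full-time ✓; service 581 days ≥ 6 weeks (≈42 days) ✓; grade P4 ≥ P3 ✓; 37 hrs/wk ≥ 30 ✓ → eligible.
Pet Insurance — status full-time ✓; service 581 days ≥ 3 months (≈90 days) ✓; grade P4 ≥ P2 ✓ → eligible.
Backup Childcare — service 581 days ≥ 3 months (≈90 days) ✓; age 58 ≥ 18 ✓; grade P4 ≥ P2 ✓; dept Design ✗ → not eligible.

Annual Bonus Plan, Pet Insurance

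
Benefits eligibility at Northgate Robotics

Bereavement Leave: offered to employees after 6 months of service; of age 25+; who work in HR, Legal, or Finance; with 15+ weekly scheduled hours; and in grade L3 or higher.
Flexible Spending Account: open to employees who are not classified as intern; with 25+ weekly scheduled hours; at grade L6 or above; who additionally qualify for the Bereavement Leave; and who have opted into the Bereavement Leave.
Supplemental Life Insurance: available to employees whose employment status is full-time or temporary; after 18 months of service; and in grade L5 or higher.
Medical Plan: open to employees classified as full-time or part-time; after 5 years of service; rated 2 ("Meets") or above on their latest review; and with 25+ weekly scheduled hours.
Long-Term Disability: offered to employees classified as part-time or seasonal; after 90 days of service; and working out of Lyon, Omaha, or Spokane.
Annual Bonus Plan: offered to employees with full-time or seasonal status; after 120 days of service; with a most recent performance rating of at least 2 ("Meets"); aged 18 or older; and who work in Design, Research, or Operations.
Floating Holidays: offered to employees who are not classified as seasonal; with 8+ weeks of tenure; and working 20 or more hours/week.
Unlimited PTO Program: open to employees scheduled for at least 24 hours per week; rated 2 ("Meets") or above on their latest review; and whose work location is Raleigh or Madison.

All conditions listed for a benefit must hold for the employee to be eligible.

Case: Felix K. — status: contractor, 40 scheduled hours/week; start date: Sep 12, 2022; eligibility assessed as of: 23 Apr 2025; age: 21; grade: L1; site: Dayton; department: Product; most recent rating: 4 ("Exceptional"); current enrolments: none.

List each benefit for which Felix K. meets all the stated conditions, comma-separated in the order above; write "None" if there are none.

Service from Sep 12, 2022 to 23 Apr 2025: 954 days.
Bereavement Leave — service 954 days ≥ 6 months (≈180 days) ✓; age 21 < 25 ✗ → not eligible.
Flexible Spending Account — status contractor ✓ (not excluded); 40 hrs/wk ≥ 25 ✓; grade L1 < L6 ✗ → not eligible.
Supplemental Life Insurance — status contractor ✗ (requires full-time or temporary) → not eligible.
Medical Plan — status contractor ✗ (requires full-time or part-time) → not eligible.
Long-Term Disability — status contractor ✗ (requires part-time or seasonal) → not eligible.
Annual Bonus Plan — status contractor ✗ (requires full-time or seasonal) → not eligible.
Floating Holidays — status contractor ✓ (not excluded); service 954 days ≥ 8 weeks (≈56 days) ✓; 40 hrs/wk ≥ 20 ✓ → eligible.
Unlimited PTO Program — 40 hrs/wk ≥ 24 ✓; rating 4 ≥ 2 ✓; site Dayton ✗ (not Raleigh or Madison) → not eligible.

Floating Holidays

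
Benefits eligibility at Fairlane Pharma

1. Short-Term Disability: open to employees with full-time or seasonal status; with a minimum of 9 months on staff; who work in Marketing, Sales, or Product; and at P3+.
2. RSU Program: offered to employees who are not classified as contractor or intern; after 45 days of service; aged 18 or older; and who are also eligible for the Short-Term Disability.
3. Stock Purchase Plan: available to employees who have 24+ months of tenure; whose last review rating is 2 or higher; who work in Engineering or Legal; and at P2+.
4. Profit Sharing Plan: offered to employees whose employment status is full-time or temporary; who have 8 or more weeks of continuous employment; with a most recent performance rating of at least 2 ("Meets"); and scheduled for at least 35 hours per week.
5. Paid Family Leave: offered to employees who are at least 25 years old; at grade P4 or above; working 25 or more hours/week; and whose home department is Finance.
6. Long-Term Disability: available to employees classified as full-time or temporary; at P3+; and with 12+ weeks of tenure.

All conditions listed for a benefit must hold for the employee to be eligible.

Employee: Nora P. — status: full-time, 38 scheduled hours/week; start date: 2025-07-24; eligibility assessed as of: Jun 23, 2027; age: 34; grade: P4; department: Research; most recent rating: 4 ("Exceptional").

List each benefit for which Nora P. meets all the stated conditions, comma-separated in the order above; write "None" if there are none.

Service from 2025-07-24 to Jun 23, 2027: 699 days.
Short-Term Disability — status full-time ✓; service 699 days ≥ 9 months (≈270 days) ✓; dept Research ✗ → not eligible.
RSU Program — status full-time ✓ (not excluded); service 699 days ≥ 45 days ✓; age 34 ≥ 18 ✓; not eligible for Short-Term Disability ✗ → not eligible.
Stock Purchase Plan — service 699 days < 24 months (≈720 days) ✗ → not eligible.
Profit Sharing Plan — status full-time ✓; service 699 days ≥ 8 weeks (≈56 days) ✓; rating 4 ≥ 2 ✓; 38 hrs/wk ≥ 35 ✓ → eligible.
Paid Family Leave — age 34 ≥ 25 ✓; grade P4 ≥ P4 ✓; 38 hrs/wk ≥ 25 ✓; dept Research ✗ → not eligible.
Long-Term Disability — status full-time ✓; grade P4 ≥ P3 ✓; service 699 days ≥ 12 weeks (≈84 days) ✓ → eligible.

Profit Sharing Plan, Long-Term Disability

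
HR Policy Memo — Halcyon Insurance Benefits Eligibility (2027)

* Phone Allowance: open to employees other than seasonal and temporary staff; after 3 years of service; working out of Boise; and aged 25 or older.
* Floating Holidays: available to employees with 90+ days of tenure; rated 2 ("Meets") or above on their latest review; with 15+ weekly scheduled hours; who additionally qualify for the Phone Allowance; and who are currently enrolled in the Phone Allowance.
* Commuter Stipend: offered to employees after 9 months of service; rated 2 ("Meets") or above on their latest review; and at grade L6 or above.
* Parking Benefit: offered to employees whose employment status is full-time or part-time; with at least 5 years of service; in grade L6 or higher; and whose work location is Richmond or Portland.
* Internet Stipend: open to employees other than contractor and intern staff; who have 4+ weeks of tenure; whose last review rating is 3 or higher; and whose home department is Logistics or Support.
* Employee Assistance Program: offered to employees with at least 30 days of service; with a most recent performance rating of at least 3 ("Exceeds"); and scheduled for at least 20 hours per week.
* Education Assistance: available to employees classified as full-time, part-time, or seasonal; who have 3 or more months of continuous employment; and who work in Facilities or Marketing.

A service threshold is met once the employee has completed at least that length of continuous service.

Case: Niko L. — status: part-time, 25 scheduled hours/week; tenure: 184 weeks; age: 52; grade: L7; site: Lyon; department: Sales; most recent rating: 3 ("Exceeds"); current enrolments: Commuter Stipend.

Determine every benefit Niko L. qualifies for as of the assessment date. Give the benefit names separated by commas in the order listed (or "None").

Commuter Stipend, Employee Assistance Program

Phone Allowance — status part-time ✓ (not excluded); service 184 weeks ≥ 3 years (≈1095 days) ✓; site Lyon ✗ (not Boise) → not eligible.
Floating Holidays — service 184 weeks ≥ 90 days ✓; rating 3 ≥ 2 ✓; 25 hrs/wk ≥ 15 ✓; not eligible for Phone Allowance ✗ → not eligible.
Commuter Stipend — service 184 weeks ≥ 9 months (≈270 days) ✓; rating 3 ≥ 2 ✓; grade L7 ≥ L6 ✓ → eligible.
Parking Benefit — status part-time ✓; service 184 weeks < 5 years (≈1825 days) ✗ → not eligible.
Internet Stipend — status part-time ✓ (not excluded); service 184 weeks ≥ 4 weeks ✓; rating 3 ≥ 3 ✓; dept Sales ✗ → not eligible.
Employee Assistance Program — service 184 weeks ≥ 30 days ✓; rating 3 ≥ 3 ✓; 25 hrs/wk ≥ 20 ✓ → eligible.
Education Assistance — status part-time ✓; service 184 weeks ≥ 3 months (≈90 days) ✓; dept Sales ✗ → not eligible.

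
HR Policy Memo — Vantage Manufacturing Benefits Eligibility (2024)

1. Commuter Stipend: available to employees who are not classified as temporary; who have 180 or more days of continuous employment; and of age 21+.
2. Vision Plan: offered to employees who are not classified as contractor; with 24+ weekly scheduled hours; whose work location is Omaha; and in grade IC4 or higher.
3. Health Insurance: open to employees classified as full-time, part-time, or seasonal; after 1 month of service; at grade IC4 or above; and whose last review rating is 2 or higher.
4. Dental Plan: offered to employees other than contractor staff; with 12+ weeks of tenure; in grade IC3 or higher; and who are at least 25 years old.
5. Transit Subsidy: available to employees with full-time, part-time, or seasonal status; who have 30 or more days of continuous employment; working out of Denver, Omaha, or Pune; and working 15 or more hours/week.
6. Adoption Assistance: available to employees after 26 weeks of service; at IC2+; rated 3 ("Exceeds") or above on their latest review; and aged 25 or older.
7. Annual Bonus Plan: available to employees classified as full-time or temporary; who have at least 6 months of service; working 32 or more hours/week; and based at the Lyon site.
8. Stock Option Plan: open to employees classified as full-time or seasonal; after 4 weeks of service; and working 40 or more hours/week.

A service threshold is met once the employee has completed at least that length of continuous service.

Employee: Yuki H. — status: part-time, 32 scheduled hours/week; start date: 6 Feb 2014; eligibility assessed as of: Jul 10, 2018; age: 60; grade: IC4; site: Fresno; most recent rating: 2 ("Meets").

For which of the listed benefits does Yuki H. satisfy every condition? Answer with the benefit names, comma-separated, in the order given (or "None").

Service from 6 Feb 2014 to Jul 10, 2018: 1615 days.
Commuter Stipend — status part-time ✓ (not excluded); service 1615 days ≥ 180 days ✓; age 60 ≥ 21 ✓ → eligible.
Vision Plan — status part-time ✓ (not excluded); 32 hrs/wk ≥ 24 ✓; site Fresno ✗ (not Omaha) → not eligible.
Health Insurance — status part-time ✓; service 1615 days ≥ 1 month (≈30 days) ✓; grade IC4 ≥ IC4 ✓; rating 2 ≥ 2 ✓ → eligible.
Dental Plan — status part-time ✓ (not excluded); service 1615 days ≥ 12 weeks (≈84 days) ✓; grade IC4 ≥ IC3 ✓; age 60 ≥ 25 ✓ → eligible.
Transit Subsidy — status part-time ✓; service 1615 days ≥ 30 days ✓; site Fresno ✗ (not Denver, Omaha, or Pune) → not eligible.
Adoption Assistance — service 1615 days ≥ 26 weeks (≈182 days) ✓; grade IC4 ≥ IC2 ✓; rating 2 < 3 ✗ → not eligible.
Annual Bonus Plan — status part-time ✗ (requires full-time or temporary) → not eligible.
Stock Option Plan — status part-time ✗ (requires full-time or seasonal) → not eligible.

Commuter Stipend, Health Insurance, Dental Plan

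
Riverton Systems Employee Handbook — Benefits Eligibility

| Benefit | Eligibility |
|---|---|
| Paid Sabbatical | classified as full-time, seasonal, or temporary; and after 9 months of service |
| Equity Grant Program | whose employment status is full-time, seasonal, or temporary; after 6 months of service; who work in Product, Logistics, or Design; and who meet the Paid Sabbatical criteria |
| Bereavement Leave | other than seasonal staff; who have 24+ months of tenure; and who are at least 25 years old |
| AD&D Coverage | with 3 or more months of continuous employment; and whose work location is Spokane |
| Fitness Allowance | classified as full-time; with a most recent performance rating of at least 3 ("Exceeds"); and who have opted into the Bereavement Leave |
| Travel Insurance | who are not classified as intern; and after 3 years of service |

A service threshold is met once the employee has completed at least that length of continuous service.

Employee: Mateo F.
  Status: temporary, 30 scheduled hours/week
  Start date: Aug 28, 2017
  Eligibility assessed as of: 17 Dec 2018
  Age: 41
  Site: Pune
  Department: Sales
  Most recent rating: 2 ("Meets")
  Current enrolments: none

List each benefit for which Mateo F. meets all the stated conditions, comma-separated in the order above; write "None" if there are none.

Paid Sabbatical

Service from Aug 28, 2017 to 17 Dec 2018: 476 days.
Paid Sabbatical — status temporary ✓; service 476 days ≥ 9 months (≈270 days) ✓ → eligible.
Equity Grant Program — status temporary ✓; service 476 days ≥ 6 months (≈180 days) ✓; dept Sales ✗ → not eligible.
Bereavement Leave — status temporary ✓ (not excluded); service 476 days < 24 months (≈720 days) ✗ → not eligible.
AD&D Coverage — service 476 days ≥ 3 months (≈90 days) ✓; site Pune ✗ (not Spokane) → not eligible.
Fitness Allowance — status temporary ✗ (requires full-time) → not eligible.
Travel Insurance — status temporary ✓ (not excluded); service 476 days < 3 years (≈1095 days) ✗ → not eligible.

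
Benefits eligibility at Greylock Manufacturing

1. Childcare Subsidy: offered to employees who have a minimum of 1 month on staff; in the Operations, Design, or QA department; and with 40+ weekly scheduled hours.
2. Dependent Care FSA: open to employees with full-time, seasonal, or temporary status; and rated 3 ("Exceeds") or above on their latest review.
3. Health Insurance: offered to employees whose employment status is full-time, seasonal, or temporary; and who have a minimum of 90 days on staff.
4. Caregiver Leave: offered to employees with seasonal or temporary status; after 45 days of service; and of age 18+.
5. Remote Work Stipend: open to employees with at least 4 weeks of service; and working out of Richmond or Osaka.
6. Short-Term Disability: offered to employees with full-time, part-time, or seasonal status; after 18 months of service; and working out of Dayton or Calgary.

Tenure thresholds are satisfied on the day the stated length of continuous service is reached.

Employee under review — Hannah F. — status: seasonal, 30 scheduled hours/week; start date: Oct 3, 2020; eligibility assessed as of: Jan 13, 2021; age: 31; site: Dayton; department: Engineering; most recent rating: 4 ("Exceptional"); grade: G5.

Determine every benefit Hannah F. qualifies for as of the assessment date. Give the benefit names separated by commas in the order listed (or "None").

Dependent Care FSA, Health Insurance, Caregiver Leave

Service from Oct 3, 2020 to Jan 13, 2021: 102 days.
Childcare Subsidy — service 102 days ≥ 1 month (≈30 days) ✓; dept Engineering ✗ → not eligible.
Dependent Care FSA — status seasonal ✓; rating 4 ≥ 3 ✓ → eligible.
Health Insurance — status seasonal ✓; service 102 days ≥ 90 days ✓ → eligible.
Caregiver Leave — status seasonal ✓; service 102 days ≥ 45 days ✓; age 31 ≥ 18 ✓ → eligible.
Remote Work Stipend — service 102 days ≥ 4 weeks (≈28 days) ✓; site Dayton ✗ (not Richmond or Osaka) → not eligible.
Short-Term Disability — status seasonal ✓; service 102 days < 18 months (≈540 days) ✗ → not eligible.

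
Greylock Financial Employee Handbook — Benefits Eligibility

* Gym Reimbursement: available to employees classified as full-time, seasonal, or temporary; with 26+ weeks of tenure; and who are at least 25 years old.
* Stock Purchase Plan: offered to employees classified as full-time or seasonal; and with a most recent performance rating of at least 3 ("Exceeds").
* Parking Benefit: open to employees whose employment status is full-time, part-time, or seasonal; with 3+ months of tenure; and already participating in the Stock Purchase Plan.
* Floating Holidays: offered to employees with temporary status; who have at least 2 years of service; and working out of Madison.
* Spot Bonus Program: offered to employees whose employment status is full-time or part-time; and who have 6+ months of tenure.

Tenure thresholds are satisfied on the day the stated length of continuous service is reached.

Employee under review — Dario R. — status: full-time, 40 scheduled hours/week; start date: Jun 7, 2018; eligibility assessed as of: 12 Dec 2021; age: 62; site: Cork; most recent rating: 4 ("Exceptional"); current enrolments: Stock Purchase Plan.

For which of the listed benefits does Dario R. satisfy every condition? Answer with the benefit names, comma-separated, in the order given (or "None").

Gym Reimbursement, Stock Purchase Plan, Parking Benefit, Spot Bonus Program

Service from Jun 7, 2018 to 12 Dec 2021: 1284 days.
Gym Reimbursement — status full-time ✓; service 1284 days ≥ 26 weeks (≈182 days) ✓; age 62 ≥ 25 ✓ → eligible.
Stock Purchase Plan — status full-time ✓; rating 4 ≥ 3 ✓ → eligible.
Parking Benefit — status full-time ✓; service 1284 days ≥ 3 months (≈90 days) ✓; enrolled in Stock Purchase Plan ✓ → eligible.
Floating Holidays — status full-time ✗ (requires temporary) → not eligible.
Spot Bonus Program — status full-time ✓; service 1284 days ≥ 6 months (≈180 days) ✓ → eligible.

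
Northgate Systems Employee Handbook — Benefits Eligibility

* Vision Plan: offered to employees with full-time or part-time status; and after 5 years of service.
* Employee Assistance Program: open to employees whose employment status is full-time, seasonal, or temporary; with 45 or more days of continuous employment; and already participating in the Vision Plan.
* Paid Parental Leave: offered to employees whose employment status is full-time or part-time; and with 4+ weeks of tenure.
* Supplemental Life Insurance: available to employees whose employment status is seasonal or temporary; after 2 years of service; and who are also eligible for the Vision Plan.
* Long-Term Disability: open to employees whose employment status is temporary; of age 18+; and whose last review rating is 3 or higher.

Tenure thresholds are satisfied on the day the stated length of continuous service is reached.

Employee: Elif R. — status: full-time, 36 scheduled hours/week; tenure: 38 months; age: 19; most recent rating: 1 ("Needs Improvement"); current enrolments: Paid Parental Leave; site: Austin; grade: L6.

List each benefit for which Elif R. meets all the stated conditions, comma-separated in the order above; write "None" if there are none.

Vision Plan — status full-time ✓; service 38 months < 5 years (≈1825 days) ✗ → not eligible.
Employee Assistance Program — status full-time ✓; service 38 months ≥ 45 days ✓; not enrolled in Vision Plan ✗ → not eligible.
Paid Parental Leave — status full-time ✓; service 38 months ≥ 4 weeks (≈28 days) ✓ → eligible.
Supplemental Life Insurance — status full-time ✗ (requires seasonal or temporary) → not eligible.
Long-Term Disability — status full-time ✗ (requires temporary) → not eligible.

Paid Parental Leave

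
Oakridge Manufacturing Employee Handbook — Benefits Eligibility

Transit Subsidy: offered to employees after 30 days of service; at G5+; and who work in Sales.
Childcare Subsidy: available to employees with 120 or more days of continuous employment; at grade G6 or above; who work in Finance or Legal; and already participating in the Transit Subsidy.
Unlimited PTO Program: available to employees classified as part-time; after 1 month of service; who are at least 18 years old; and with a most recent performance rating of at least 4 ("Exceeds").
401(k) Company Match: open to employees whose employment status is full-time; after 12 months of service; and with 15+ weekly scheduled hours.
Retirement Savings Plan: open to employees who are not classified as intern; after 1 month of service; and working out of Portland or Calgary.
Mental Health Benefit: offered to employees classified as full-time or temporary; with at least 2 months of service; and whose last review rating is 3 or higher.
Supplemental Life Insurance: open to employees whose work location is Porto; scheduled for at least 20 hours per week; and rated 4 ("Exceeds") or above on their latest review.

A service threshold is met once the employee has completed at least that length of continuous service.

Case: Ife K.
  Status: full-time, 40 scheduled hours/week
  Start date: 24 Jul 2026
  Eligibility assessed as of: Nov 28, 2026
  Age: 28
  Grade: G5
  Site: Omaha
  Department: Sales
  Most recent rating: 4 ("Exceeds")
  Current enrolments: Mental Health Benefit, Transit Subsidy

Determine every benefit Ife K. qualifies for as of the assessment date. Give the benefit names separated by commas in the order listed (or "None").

Transit Subsidy, Mental Health Benefit

Service from 24 Jul 2026 to Nov 28, 2026: 127 days.
Transit Subsidy — service 127 days ≥ 30 days ✓; grade G5 ≥ G5 ✓; dept Sales ✓ → eligible.
Childcare Subsidy — service 127 days ≥ 120 days ✓; grade G5 < G6 ✗ → not eligible.
Unlimited PTO Program — status full-time ✗ (requires part-time) → not eligible.
401(k) Company Match — status full-time ✓; service 127 days < 12 months (≈360 days) ✗ → not eligible.
Retirement Savings Plan — status full-time ✓ (not excluded); service 127 days ≥ 1 month (≈30 days) ✓; site Omaha ✗ (not Portland or Calgary) → not eligible.
Mental Health Benefit — status full-time ✓; service 127 days ≥ 2 months (≈60 days) ✓; rating 4 ≥ 3 ✓ → eligible.
Supplemental Life Insurance — site Omaha ✗ (not Porto) → not eligible.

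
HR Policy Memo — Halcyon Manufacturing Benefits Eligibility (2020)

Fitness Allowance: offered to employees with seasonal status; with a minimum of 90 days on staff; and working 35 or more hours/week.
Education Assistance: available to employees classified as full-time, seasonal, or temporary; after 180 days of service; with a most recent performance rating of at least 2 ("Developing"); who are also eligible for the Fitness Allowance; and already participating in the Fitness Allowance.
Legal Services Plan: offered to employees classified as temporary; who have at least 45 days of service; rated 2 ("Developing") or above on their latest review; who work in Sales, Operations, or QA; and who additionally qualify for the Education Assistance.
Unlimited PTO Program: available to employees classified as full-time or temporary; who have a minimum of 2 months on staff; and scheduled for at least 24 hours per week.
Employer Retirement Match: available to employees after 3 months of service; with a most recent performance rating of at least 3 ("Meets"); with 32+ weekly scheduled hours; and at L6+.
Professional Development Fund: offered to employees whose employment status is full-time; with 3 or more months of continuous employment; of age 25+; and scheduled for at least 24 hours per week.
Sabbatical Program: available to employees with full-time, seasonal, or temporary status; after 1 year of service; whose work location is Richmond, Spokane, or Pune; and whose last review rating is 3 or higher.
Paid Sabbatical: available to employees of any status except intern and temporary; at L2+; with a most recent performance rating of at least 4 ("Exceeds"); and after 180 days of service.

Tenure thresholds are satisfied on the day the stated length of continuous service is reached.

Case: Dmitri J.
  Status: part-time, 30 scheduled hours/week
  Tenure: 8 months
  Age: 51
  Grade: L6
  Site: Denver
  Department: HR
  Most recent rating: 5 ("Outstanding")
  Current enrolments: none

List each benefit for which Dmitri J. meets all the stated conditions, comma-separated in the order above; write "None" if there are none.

Paid Sabbatical

Fitness Allowance — status part-time ✗ (requires seasonal) → not eligible.
Education Assistance — status part-time ✗ (requires full-time, seasonal, or temporary) → not eligible.
Legal Services Plan — status part-time ✗ (requires temporary) → not eligible.
Unlimited PTO Program — status part-time ✗ (requires full-time or temporary) → not eligible.
Employer Retirement Match — service 8 months ≥ 3 months ✓; rating 5 ≥ 3 ✓; 30 hrs/wk < 32 ✗ → not eligible.
Professional Development Fund — status part-time ✗ (requires full-time) → not eligible.
Sabbatical Program — status part-time ✗ (requires full-time, seasonal, or temporary) → not eligible.
Paid Sabbatical — status part-time ✓ (not excluded); grade L6 ≥ L2 ✓; rating 5 ≥ 4 ✓; service 8 months ≥ 180 days ✓ → eligible.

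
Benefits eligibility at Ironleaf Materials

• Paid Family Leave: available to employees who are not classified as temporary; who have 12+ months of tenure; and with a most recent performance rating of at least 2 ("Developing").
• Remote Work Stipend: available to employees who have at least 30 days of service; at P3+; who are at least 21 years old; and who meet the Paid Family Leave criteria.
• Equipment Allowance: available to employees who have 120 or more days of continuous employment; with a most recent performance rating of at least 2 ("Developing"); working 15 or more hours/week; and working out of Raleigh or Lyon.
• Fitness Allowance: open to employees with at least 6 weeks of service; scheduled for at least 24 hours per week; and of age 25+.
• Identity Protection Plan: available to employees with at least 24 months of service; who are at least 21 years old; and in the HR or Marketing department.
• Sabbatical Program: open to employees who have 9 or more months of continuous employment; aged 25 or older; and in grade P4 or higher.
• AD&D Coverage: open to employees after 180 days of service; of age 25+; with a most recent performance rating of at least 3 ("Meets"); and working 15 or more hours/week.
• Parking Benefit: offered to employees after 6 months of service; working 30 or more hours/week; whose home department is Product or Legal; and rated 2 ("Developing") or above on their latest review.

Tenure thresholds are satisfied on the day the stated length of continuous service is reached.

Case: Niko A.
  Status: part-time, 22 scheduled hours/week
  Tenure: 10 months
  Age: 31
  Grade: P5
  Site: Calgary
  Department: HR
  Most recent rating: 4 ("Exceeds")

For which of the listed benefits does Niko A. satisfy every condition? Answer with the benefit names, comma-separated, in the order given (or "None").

Paid Family Leave — status part-time ✓ (not excluded); service 10 months < 12 months ✗ → not eligible.
Remote Work Stipend — service 10 months ≥ 30 days ✓; grade P5 ≥ P3 ✓; age 31 ≥ 21 ✓; not eligible for Paid Family Leave ✗ → not eligible.
Equipment Allowance — service 10 months ≥ 120 days ✓; rating 4 ≥ 2 ✓; 22 hrs/wk ≥ 15 ✓; site Calgary ✗ (not Raleigh or Lyon) → not eligible.
Fitness Allowance — service 10 months ≥ 6 weeks (≈42 days) ✓; 22 hrs/wk < 24 ✗ → not eligible.
Identity Protection Plan — service 10 months < 24 months ✗ → not eligible.
Sabbatical Program — service 10 months ≥ 9 months ✓; age 31 ≥ 25 ✓; grade P5 ≥ P4 ✓ → eligible.
AD&D Coverage — service 10 months ≥ 180 days ✓; age 31 ≥ 25 ✓; rating 4 ≥ 3 ✓; 22 hrs/wk ≥ 15 ✓ → eligible.
Parking Benefit — service 10 months ≥ 6 months ✓; 22 hrs/wk < 30 ✗ → not eligible.

Sabbatical Program, AD&D Coverage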